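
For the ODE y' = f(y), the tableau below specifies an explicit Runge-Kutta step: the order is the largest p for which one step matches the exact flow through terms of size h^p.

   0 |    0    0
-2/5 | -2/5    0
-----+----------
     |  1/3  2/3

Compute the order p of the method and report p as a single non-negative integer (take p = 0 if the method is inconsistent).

b = (1/3, 2/3)
c = (0, -2/5)
Σ b_i: 1/3·1 + 2/3·1 = 1 ✓
b·c: 2/3·(-2/5) = -4/15 ≠ 1/2 ⇒ order 1.

1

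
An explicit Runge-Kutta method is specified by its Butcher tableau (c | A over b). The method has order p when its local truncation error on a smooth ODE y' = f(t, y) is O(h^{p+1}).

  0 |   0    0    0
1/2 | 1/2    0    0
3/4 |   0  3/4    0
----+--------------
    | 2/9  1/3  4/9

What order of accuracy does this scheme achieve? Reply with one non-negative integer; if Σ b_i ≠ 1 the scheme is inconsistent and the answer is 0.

3

b = (2/9, 1/3, 4/9)
c = (0, 1/2, 3/4)
Ac = (0, 0, 3/8)
Σ b_i: 2/9·1 + 1/3·1 + 4/9·1 = 1 ✓
b·c: 1/3·1/2 + 4/9·3/4 = 1/2 ✓
b·c²: 1/3·1/4 + 4/9·9/16 = 1/3 ✓
b·Ac: 4/9·3/8 = 1/6 ✓; 3 stages ⇒ order 3.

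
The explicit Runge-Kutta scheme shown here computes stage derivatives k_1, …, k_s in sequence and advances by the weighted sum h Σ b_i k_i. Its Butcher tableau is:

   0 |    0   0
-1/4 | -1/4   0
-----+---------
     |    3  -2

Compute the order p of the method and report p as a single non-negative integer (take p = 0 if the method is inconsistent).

2

b = (3, -2)
c = (0, -1/4)
Σ b_i: 3·1 + (-2)·1 = 1 ✓
b·c: (-2)·(-1/4) = 1/2 ✓; 2 stages ⇒ order 2.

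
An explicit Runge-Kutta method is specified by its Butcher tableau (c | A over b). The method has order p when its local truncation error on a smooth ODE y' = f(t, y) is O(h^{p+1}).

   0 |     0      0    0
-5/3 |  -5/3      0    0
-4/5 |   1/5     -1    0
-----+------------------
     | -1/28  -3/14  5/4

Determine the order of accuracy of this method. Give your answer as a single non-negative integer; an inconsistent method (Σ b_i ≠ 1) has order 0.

b = (-1/28, -3/14, 5/4)
c = (0, -5/3, -4/5)
Ac = (0, 0, 5/3)
Σ b_i: (-1/28)·1 + (-3/14)·1 + 5/4·1 = 1 ✓
b·c: (-3/14)·(-5/3) + 5/4·(-4/5) = -9/14 ≠ 1/2 ⇒ order 1.

1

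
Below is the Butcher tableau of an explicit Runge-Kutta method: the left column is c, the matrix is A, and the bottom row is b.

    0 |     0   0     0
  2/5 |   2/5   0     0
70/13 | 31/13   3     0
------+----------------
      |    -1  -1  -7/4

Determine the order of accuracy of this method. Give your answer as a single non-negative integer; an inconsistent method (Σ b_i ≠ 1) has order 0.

b = (-1, -1, -7/4)
c = (0, 2/5, 70/13)
Ac = (0, 0, 6/5)
Σ b_i: (-1)·1 + (-1)·1 + (-7/4)·1 = -15/4 ≠ 1 ⇒ order 0.

0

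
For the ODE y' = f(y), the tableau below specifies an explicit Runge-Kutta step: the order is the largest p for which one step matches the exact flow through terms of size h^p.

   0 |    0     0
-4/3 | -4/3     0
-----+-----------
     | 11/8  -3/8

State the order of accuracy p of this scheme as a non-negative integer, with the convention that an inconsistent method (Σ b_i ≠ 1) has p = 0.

b = (11/8, -3/8)
c = (0, -4/3)
Σ b_i: 11/8·1 + (-3/8)·1 = 1 ✓
b·c: (-3/8)·(-4/3) = 1/2 ✓; 2 stages ⇒ order 2.

2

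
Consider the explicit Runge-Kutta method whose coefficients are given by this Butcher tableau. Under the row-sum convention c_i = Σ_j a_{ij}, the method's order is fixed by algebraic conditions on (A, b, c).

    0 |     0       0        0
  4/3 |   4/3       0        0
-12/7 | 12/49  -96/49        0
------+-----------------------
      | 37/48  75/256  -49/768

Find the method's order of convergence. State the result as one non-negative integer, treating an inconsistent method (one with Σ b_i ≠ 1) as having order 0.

b = (37/48, 75/256, -49/768)
c = (0, 4/3, -12/7)
Ac = (0, 0, -128/49)
Σ b_i: 37/48·1 + 75/256·1 + (-49/768)·1 = 1 ✓
b·c: 75/256·4/3 + (-49/768)·(-12/7) = 1/2 ✓
b·c²: 75/256·16/9 + (-49/768)·144/49 = 1/3 ✓
b·Ac: (-49/768)·(-128/49) = 1/6 ✓; 3 stages ⇒ order 3.

3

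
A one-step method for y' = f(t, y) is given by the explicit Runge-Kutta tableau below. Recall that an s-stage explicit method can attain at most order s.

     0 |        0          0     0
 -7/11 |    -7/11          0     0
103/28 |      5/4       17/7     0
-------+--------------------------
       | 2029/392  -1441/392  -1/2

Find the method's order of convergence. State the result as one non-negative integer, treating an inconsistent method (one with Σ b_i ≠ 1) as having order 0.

2

b = (2029/392, -1441/392, -1/2)
c = (0, -7/11, 103/28)
Ac = (0, 0, -17/11)
Σ b_i: 2029/392·1 + (-1441/392)·1 + (-1/2)·1 = 1 ✓
b·c: (-1441/392)·(-7/11) + (-1/2)·103/28 = 1/2 ✓
b·c²: (-1441/392)·49/121 + (-1/2)·10609/784 = -142375/17248 ≠ 1/3 ⇒ order 2.
b·Ac: (-1/2)·(-17/11) = 17/22 ≠ 1/6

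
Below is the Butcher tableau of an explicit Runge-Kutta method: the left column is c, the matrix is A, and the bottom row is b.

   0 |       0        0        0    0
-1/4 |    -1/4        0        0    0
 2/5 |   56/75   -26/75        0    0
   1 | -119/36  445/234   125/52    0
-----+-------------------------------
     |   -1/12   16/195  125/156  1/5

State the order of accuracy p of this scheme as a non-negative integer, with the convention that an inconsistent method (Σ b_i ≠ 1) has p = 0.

b = (-1/12, 16/195, 125/156, 1/5)
c = (0, -1/4, 2/5, 1)
Ac = (0, 0, 13/150, 35/72)
Σ b_i: (-1/12)·1 + 16/195·1 + 125/156·1 + 1/5·1 = 1 ✓
b·c: 16/195·(-1/4) + 125/156·2/5 + 1/5·1 = 1/2 ✓
b·c²: 16/195·1/16 + 125/156·4/25 + 1/5·1 = 1/3 ✓
b·Ac: 125/156·13/150 + 1/5·35/72 = 1/6 ✓
b·c³: 16/195·(-1/64) + 125/156·8/125 + 1/5·1 = 1/4 ✓
b·(c∘Ac): 125/156·13/375 + 1/5·35/72 = 1/8 ✓
b·Ac²: 125/156·(-13/600) + 1/5·145/288 = 1/12 ✓
b·A²c: 1/5·5/24 = 1/24 ✓; 4 stages ⇒ order 4.

4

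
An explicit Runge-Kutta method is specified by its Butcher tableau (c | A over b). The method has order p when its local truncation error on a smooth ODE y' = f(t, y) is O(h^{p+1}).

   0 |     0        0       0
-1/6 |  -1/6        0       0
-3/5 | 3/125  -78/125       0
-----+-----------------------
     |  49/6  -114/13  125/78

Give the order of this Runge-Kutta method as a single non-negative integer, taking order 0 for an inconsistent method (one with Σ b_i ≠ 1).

b = (49/6, -114/13, 125/78)
c = (0, -1/6, -3/5)
Ac = (0, 0, 13/125)
Σ b_i: 49/6·1 + (-114/13)·1 + 125/78·1 = 1 ✓
b·c: (-114/13)·(-1/6) + 125/78·(-3/5) = 1/2 ✓
b·c²: (-114/13)·1/36 + 125/78·9/25 = 1/3 ✓
b·Ac: 125/78·13/125 = 1/6 ✓; 3 stages ⇒ order 3.

3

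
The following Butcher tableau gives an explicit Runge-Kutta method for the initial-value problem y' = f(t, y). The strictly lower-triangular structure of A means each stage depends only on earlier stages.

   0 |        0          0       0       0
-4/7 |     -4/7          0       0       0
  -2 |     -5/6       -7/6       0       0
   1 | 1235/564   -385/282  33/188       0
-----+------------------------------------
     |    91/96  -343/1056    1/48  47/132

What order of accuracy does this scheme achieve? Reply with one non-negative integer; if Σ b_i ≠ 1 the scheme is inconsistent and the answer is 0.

b = (91/96, -343/1056, 1/48, 47/132)
c = (0, -4/7, -2, 1)
Ac = (0, 0, 2/3, 121/282)
Σ b_i: 91/96·1 + (-343/1056)·1 + 1/48·1 + 47/132·1 = 1 ✓
b·c: (-343/1056)·(-4/7) + 1/48·(-2) + 47/132·1 = 1/2 ✓
b·c²: (-343/1056)·16/49 + 1/48·4 + 47/132·1 = 1/3 ✓
b·Ac: 1/48·2/3 + 47/132·121/282 = 1/6 ✓
b·c³: (-343/1056)·(-64/343) + 1/48·(-8) + 47/132·1 = 1/4 ✓
b·(c∘Ac): 1/48·(-4/3) + 47/132·121/282 = 1/8 ✓
b·Ac²: 1/48·(-8/21) + 47/132·253/987 = 1/12 ✓
b·A²c: 47/132·11/94 = 1/24 ✓; 4 stages ⇒ order 4.

4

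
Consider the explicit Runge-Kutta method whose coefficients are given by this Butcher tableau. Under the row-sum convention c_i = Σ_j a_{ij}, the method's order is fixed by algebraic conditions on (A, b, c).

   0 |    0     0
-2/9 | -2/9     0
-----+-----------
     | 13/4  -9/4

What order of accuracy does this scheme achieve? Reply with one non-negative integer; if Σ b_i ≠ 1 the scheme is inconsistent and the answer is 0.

2

b = (13/4, -9/4)
c = (0, -2/9)
Σ b_i: 13/4·1 + (-9/4)·1 = 1 ✓
b·c: (-9/4)·(-2/9) = 1/2 ✓; 2 stages ⇒ order 2.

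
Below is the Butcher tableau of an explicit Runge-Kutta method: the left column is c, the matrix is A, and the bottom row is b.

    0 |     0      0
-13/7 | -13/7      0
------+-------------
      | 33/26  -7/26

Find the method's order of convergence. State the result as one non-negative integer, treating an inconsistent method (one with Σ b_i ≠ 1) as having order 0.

2

b = (33/26, -7/26)
c = (0, -13/7)
Σ b_i: 33/26·1 + (-7/26)·1 = 1 ✓
b·c: (-7/26)·(-13/7) = 1/2 ✓; 2 stages ⇒ order 2.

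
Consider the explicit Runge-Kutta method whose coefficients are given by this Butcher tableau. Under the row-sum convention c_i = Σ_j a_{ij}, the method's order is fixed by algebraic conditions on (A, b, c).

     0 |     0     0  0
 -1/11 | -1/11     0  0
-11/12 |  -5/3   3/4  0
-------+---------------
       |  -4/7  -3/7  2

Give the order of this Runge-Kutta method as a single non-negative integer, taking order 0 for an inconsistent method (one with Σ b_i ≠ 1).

b = (-4/7, -3/7, 2)
c = (0, -1/11, -11/12)
Ac = (0, 0, -3/44)
Σ b_i: (-4/7)·1 + (-3/7)·1 + 2·1 = 1 ✓
b·c: (-3/7)·(-1/11) + 2·(-11/12) = -829/462 ≠ 1/2 ⇒ order 1.

1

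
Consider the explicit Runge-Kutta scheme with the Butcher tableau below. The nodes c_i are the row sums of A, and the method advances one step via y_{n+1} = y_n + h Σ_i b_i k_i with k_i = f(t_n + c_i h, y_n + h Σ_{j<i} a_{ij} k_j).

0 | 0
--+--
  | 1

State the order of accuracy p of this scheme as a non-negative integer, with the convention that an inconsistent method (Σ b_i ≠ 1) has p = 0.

1

b = (1)
c = (0)
Σ b_i: 1·1 = 1 ✓; 1 stage ⇒ order 1.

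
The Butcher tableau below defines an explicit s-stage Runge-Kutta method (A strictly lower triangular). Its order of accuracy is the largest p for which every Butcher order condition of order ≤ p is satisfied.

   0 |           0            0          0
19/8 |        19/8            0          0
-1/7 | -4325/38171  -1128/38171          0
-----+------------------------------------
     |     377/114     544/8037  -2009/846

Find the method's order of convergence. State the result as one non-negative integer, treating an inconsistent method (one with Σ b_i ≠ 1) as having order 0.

3

b = (377/114, 544/8037, -2009/846)
c = (0, 19/8, -1/7)
Ac = (0, 0, -141/2009)
Σ b_i: 377/114·1 + 544/8037·1 + (-2009/846)·1 = 1 ✓
b·c: 544/8037·19/8 + (-2009/846)·(-1/7) = 1/2 ✓
b·c²: 544/8037·361/64 + (-2009/846)·1/49 = 1/3 ✓
b·Ac: (-2009/846)·(-141/2009) = 1/6 ✓; 3 stages ⇒ order 3.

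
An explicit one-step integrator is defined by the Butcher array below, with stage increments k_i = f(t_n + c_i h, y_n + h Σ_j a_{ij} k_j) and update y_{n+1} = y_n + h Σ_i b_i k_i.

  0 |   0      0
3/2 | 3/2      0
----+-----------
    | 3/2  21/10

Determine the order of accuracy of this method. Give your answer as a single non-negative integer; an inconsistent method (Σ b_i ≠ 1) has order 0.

0

b = (3/2, 21/10)
c = (0, 3/2)
Σ b_i: 3/2·1 + 21/10·1 = 18/5 ≠ 1 ⇒ order 0.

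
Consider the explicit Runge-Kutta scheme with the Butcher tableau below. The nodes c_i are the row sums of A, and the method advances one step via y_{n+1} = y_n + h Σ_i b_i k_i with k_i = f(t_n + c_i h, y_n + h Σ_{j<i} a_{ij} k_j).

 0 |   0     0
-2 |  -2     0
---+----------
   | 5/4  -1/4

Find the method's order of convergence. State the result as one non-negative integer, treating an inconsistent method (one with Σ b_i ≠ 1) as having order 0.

2

b = (5/4, -1/4)
c = (0, -2)
Σ b_i: 5/4·1 + (-1/4)·1 = 1 ✓
b·c: (-1/4)·(-2) = 1/2 ✓; 2 stages ⇒ order 2.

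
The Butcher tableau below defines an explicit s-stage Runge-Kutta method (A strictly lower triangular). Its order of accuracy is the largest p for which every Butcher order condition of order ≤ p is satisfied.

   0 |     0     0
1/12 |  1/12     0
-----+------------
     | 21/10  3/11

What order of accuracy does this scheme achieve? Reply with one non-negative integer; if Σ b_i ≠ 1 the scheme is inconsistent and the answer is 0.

b = (21/10, 3/11)
c = (0, 1/12)
Σ b_i: 21/10·1 + 3/11·1 = 261/110 ≠ 1 ⇒ order 0.

0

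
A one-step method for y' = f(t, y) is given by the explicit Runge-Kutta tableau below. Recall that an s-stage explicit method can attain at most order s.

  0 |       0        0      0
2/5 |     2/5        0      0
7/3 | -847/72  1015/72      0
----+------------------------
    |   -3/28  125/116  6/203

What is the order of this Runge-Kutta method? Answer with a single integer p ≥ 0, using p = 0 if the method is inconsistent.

3

b = (-3/28, 125/116, 6/203)
c = (0, 2/5, 7/3)
Ac = (0, 0, 203/36)
Σ b_i: (-3/28)·1 + 125/116·1 + 6/203·1 = 1 ✓
b·c: 125/116·2/5 + 6/203·7/3 = 1/2 ✓
b·c²: 125/116·4/25 + 6/203·49/9 = 1/3 ✓
b·Ac: 6/203·203/36 = 1/6 ✓; 3 stages ⇒ order 3.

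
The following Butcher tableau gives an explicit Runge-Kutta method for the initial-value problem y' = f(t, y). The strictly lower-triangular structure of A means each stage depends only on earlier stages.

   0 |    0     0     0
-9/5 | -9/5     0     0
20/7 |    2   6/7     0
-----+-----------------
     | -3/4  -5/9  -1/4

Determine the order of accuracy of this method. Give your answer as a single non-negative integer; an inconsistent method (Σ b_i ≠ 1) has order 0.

0

b = (-3/4, -5/9, -1/4)
c = (0, -9/5, 20/7)
Ac = (0, 0, -54/35)
Σ b_i: (-3/4)·1 + (-5/9)·1 + (-1/4)·1 = -14/9 ≠ 1 ⇒ order 0.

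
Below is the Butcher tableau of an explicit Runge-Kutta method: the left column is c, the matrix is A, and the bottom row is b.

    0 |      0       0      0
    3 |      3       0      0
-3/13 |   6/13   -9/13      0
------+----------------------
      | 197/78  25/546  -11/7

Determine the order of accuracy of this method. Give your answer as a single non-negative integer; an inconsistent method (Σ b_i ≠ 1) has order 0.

2

b = (197/78, 25/546, -11/7)
c = (0, 3, -3/13)
Ac = (0, 0, -27/13)
Σ b_i: 197/78·1 + 25/546·1 + (-11/7)·1 = 1 ✓
b·c: 25/546·3 + (-11/7)·(-3/13) = 1/2 ✓
b·c²: 25/546·9 + (-11/7)·9/169 = 111/338 ≠ 1/3 ⇒ order 2.
b·Ac: (-11/7)·(-27/13) = 297/91 ≠ 1/6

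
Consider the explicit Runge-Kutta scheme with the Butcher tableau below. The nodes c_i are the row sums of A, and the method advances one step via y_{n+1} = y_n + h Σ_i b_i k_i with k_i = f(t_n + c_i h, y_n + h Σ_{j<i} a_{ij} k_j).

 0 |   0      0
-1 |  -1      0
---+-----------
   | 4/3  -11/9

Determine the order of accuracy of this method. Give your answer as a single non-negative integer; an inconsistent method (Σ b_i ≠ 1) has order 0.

b = (4/3, -11/9)
c = (0, -1)
Σ b_i: 4/3·1 + (-11/9)·1 = 1/9 ≠ 1 ⇒ order 0.

0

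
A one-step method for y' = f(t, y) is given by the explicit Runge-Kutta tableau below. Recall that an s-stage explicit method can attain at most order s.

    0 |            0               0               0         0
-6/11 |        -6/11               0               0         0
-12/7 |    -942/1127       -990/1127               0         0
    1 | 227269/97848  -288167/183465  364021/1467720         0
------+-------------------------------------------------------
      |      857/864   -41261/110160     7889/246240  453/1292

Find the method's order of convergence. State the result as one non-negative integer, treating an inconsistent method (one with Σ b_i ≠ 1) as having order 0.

b = (857/864, -41261/110160, 7889/246240, 453/1292)
c = (0, -6/11, -12/7, 1)
Ac = (0, 0, 540/1127, 391/906)
Σ b_i: 857/864·1 + (-41261/110160)·1 + 7889/246240·1 + 453/1292·1 = 1 ✓
b·c: (-41261/110160)·(-6/11) + 7889/246240·(-12/7) + 453/1292·1 = 1/2 ✓
b·c²: (-41261/110160)·36/121 + 7889/246240·144/49 + 453/1292·1 = 1/3 ✓
b·Ac: 7889/246240·540/1127 + 453/1292·391/906 = 1/6 ✓
b·c³: (-41261/110160)·(-216/1331) + 7889/246240·(-1728/343) + 453/1292·1 = 1/4 ✓
b·(c∘Ac): 7889/246240·(-6480/7889) + 453/1292·391/906 = 1/8 ✓
b·Ac²: 7889/246240·(-3240/12397) + 453/1292·3910/14949 = 1/12 ✓
b·A²c: 453/1292·323/2718 = 1/24 ✓; 4 stages ⇒ order 4.

4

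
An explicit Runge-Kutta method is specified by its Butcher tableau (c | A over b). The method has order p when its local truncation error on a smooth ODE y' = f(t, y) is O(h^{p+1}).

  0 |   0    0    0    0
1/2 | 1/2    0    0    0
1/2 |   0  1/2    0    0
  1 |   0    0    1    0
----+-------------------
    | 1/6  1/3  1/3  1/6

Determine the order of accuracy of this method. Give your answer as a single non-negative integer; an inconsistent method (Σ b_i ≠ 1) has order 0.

b = (1/6, 1/3, 1/3, 1/6)
c = (0, 1/2, 1/2, 1)
Ac = (0, 0, 1/4, 1/2)
Σ b_i: 1/6·1 + 1/3·1 + 1/3·1 + 1/6·1 = 1 ✓
b·c: 1/3·1/2 + 1/3·1/2 + 1/6·1 = 1/2 ✓
b·c²: 1/3·1/4 + 1/3·1/4 + 1/6·1 = 1/3 ✓
b·Ac: 1/3·1/4 + 1/6·1/2 = 1/6 ✓
b·c³: 1/3·1/8 + 1/3·1/8 + 1/6·1 = 1/4 ✓
b·(c∘Ac): 1/3·1/8 + 1/6·1/2 = 1/8 ✓
b·Ac²: 1/3·1/8 + 1/6·1/4 = 1/12 ✓
b·A²c: 1/6·1/4 = 1/24 ✓; 4 stages ⇒ order 4.

4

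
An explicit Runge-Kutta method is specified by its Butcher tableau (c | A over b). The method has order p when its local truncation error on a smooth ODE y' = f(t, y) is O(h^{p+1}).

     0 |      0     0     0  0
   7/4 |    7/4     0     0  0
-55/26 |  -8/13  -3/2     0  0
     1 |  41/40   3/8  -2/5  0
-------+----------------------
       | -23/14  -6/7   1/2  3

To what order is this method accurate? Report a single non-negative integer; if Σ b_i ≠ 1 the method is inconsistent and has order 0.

1

b = (-23/14, -6/7, 1/2, 3)
c = (0, 7/4, -55/26, 1)
Ac = (0, 0, -21/8, 625/416)
Σ b_i: (-23/14)·1 + (-6/7)·1 + 1/2·1 + 3·1 = 1 ✓
b·c: (-6/7)·7/4 + 1/2·(-55/26) + 3·1 = 23/52 ≠ 1/2 ⇒ order 1.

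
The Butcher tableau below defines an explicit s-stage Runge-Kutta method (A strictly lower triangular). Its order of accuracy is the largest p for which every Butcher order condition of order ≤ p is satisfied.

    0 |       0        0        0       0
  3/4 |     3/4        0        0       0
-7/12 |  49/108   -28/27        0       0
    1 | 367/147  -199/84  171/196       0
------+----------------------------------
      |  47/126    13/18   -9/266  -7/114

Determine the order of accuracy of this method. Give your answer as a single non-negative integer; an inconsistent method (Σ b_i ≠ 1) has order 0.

b = (47/126, 13/18, -9/266, -7/114)
c = (0, 3/4, -7/12, 1)
Ac = (0, 0, -7/9, -16/7)
Σ b_i: 47/126·1 + 13/18·1 + (-9/266)·1 + (-7/114)·1 = 1 ✓
b·c: 13/18·3/4 + (-9/266)·(-7/12) + (-7/114)·1 = 1/2 ✓
b·c²: 13/18·9/16 + (-9/266)·49/144 + (-7/114)·1 = 1/3 ✓
b·Ac: (-9/266)·(-7/9) + (-7/114)·(-16/7) = 1/6 ✓
b·c³: 13/18·27/64 + (-9/266)·(-343/1728) + (-7/114)·1 = 1/4 ✓
b·(c∘Ac): (-9/266)·49/108 + (-7/114)·(-16/7) = 1/8 ✓
b·Ac²: (-9/266)·(-7/12) + (-7/114)·(-29/28) = 1/12 ✓
b·A²c: (-7/114)·(-19/28) = 1/24 ✓; 4 stages ⇒ order 4.

4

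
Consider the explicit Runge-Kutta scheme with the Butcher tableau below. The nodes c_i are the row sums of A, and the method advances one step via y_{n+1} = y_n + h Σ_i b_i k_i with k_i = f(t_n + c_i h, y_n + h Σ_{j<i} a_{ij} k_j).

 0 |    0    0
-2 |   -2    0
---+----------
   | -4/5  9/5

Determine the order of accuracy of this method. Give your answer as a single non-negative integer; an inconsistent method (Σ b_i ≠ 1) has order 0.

b = (-4/5, 9/5)
c = (0, -2)
Σ b_i: (-4/5)·1 + 9/5·1 = 1 ✓
b·c: 9/5·(-2) = -18/5 ≠ 1/2 ⇒ order 1.

1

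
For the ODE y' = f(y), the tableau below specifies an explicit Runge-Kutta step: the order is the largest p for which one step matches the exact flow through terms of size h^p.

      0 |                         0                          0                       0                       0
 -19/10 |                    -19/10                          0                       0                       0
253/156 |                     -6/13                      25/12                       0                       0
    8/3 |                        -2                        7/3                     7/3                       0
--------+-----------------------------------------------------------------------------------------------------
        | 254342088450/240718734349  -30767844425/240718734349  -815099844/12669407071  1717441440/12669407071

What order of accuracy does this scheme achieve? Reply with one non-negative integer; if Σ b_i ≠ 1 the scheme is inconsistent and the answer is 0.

3

b = (254342088450/240718734349, -30767844425/240718734349, -815099844/12669407071, 1717441440/12669407071)
c = (0, -19/10, 253/156, 8/3)
Ac = (0, 0, -95/24, -1519/2340)
Σ b_i: 254342088450/240718734349·1 + (-30767844425/240718734349)·1 + (-815099844/12669407071)·1 + 1717441440/12669407071·1 = 1 ✓
b·c: (-30767844425/240718734349)·(-19/10) + (-815099844/12669407071)·253/156 + 1717441440/12669407071·8/3 = 1/2 ✓
b·c²: (-30767844425/240718734349)·361/100 + (-815099844/12669407071)·64009/24336 + 1717441440/12669407071·64/9 = 1/3 ✓
b·Ac: (-815099844/12669407071)·(-95/24) + 1717441440/12669407071·(-1519/2340) = 1/6 ✓
b·c³: (-30767844425/240718734349)·(-6859/1000) + (-815099844/12669407071)·16194277/3796416 + 1717441440/12669407071·512/27 = 125417819871781/39528550061520 ≠ 1/4 ⇒ order 3.
b·(c∘Ac): (-815099844/12669407071)·(-24035/3744) + 1717441440/12669407071·(-3038/1755) = 162693697727/912197309112 ≠ 1/8
b·Ac²: (-815099844/12669407071)·361/48 + 1717441440/12669407071·26575843/1825200 = 44171228378269/29646412546140 ≠ 1/12
b·A²c: 1717441440/12669407071·(-665/72) = -47587439900/38008221213 ≠ 1/24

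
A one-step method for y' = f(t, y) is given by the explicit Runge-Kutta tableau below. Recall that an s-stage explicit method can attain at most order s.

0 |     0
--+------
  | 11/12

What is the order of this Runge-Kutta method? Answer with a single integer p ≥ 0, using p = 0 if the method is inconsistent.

b = (11/12)
c = (0)
Σ b_i: 11/12·1 = 11/12 ≠ 1 ⇒ order 0.

0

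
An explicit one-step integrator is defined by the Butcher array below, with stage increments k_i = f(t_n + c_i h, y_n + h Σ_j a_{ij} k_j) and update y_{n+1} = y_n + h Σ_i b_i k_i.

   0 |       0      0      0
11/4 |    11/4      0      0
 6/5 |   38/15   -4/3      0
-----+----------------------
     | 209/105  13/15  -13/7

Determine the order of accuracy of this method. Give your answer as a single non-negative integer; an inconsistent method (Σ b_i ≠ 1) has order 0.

1

b = (209/105, 13/15, -13/7)
c = (0, 11/4, 6/5)
Ac = (0, 0, -11/3)
Σ b_i: 209/105·1 + 13/15·1 + (-13/7)·1 = 1 ✓
b·c: 13/15·11/4 + (-13/7)·6/5 = 13/84 ≠ 1/2 ⇒ order 1.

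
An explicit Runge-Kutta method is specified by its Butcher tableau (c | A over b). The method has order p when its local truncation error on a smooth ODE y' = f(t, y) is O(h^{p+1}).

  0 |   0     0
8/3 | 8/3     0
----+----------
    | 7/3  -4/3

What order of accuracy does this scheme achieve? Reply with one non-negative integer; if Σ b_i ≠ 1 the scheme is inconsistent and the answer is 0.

1

b = (7/3, -4/3)
c = (0, 8/3)
Σ b_i: 7/3·1 + (-4/3)·1 = 1 ✓
b·c: (-4/3)·8/3 = -32/9 ≠ 1/2 ⇒ order 1.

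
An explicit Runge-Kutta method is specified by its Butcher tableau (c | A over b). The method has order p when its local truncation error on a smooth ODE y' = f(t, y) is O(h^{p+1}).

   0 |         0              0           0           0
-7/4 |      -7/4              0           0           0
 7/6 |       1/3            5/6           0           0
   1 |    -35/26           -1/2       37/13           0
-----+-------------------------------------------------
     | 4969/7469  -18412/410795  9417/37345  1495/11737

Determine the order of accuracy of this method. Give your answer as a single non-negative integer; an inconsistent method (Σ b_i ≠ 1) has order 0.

b = (4969/7469, -18412/410795, 9417/37345, 1495/11737)
c = (0, -7/4, 7/6, 1)
Ac = (0, 0, -35/24, 1309/312)
Σ b_i: 4969/7469·1 + (-18412/410795)·1 + 9417/37345·1 + 1495/11737·1 = 1 ✓
b·c: (-18412/410795)·(-7/4) + 9417/37345·7/6 + 1495/11737·1 = 1/2 ✓
b·c²: (-18412/410795)·49/16 + 9417/37345·49/36 + 1495/11737·1 = 1/3 ✓
b·Ac: 9417/37345·(-35/24) + 1495/11737·1309/312 = 1/6 ✓
b·c³: (-18412/410795)·(-343/64) + 9417/37345·343/216 + 1495/11737·1 = 118003/153648 ≠ 1/4 ⇒ order 3.
b·(c∘Ac): 9417/37345·(-245/144) + 1495/11737·1309/312 = 1799/17072 ≠ 1/8
b·Ac²: 9417/37345·245/96 + 1495/11737·8771/3744 = 397999/422532 ≠ 1/12
b·A²c: 1495/11737·(-1295/312) = -148925/281688 ≠ 1/24

3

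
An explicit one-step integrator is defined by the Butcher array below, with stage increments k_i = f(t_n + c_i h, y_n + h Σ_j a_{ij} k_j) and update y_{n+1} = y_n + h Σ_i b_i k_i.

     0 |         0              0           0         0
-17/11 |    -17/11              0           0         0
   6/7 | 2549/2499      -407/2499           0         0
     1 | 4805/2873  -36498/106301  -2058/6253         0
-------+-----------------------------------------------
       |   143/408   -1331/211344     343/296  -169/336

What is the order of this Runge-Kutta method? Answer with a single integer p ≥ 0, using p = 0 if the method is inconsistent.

b = (143/408, -1331/211344, 343/296, -169/336)
c = (0, -17/11, 6/7, 1)
Ac = (0, 0, 37/147, 42/169)
Σ b_i: 143/408·1 + (-1331/211344)·1 + 343/296·1 + (-169/336)·1 = 1 ✓
b·c: (-1331/211344)·(-17/11) + 343/296·6/7 + (-169/336)·1 = 1/2 ✓
b·c²: (-1331/211344)·289/121 + 343/296·36/49 + (-169/336)·1 = 1/3 ✓
b·Ac: 343/296·37/147 + (-169/336)·42/169 = 1/6 ✓
b·c³: (-1331/211344)·(-4913/1331) + 343/296·216/343 + (-169/336)·1 = 1/4 ✓
b·(c∘Ac): 343/296·74/343 + (-169/336)·42/169 = 1/8 ✓
b·Ac²: 343/296·(-629/1617) + (-169/336)·(-1974/1859) = 1/12 ✓
b·A²c: (-169/336)·(-14/169) = 1/24 ✓; 4 stages ⇒ order 4.

4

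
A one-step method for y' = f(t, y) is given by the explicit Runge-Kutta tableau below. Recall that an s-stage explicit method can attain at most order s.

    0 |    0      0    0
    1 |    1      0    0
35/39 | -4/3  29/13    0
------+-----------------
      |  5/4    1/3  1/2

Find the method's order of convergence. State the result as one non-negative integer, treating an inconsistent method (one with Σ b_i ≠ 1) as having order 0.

b = (5/4, 1/3, 1/2)
c = (0, 1, 35/39)
Ac = (0, 0, 29/13)
Σ b_i: 5/4·1 + 1/3·1 + 1/2·1 = 25/12 ≠ 1 ⇒ order 0.

0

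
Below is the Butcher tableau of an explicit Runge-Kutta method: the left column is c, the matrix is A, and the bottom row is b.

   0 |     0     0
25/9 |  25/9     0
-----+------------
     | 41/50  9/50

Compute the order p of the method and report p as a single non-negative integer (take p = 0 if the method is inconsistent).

2

b = (41/50, 9/50)
c = (0, 25/9)
Σ b_i: 41/50·1 + 9/50·1 = 1 ✓
b·c: 9/50·25/9 = 1/2 ✓; 2 stages ⇒ order 2.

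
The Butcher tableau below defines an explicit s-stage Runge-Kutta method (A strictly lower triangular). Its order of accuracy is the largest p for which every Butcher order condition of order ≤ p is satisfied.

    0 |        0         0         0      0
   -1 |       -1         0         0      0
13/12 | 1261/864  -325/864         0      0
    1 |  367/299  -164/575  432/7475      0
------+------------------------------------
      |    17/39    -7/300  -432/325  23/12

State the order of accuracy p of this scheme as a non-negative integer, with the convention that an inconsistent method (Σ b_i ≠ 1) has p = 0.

4

b = (17/39, -7/300, -432/325, 23/12)
c = (0, -1, 13/12, 1)
Ac = (0, 0, 325/864, 8/23)
Σ b_i: 17/39·1 + (-7/300)·1 + (-432/325)·1 + 23/12·1 = 1 ✓
b·c: (-7/300)·(-1) + (-432/325)·13/12 + 23/12·1 = 1/2 ✓
b·c²: (-7/300)·1 + (-432/325)·169/144 + 23/12·1 = 1/3 ✓
b·Ac: (-432/325)·325/864 + 23/12·8/23 = 1/6 ✓
b·c³: (-7/300)·(-1) + (-432/325)·2197/1728 + 23/12·1 = 1/4 ✓
b·(c∘Ac): (-432/325)·4225/10368 + 23/12·8/23 = 1/8 ✓
b·Ac²: (-432/325)·(-325/864) + 23/12·(-5/23) = 1/12 ✓
b·A²c: 23/12·1/46 = 1/24 ✓; 4 stages ⇒ order 4.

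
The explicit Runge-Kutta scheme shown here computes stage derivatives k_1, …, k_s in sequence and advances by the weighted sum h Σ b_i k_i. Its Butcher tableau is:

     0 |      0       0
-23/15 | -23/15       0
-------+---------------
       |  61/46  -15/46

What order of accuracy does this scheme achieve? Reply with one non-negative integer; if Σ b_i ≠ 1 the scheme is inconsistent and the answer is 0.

2

b = (61/46, -15/46)
c = (0, -23/15)
Σ b_i: 61/46·1 + (-15/46)·1 = 1 ✓
b·c: (-15/46)·(-23/15) = 1/2 ✓; 2 stages ⇒ order 2.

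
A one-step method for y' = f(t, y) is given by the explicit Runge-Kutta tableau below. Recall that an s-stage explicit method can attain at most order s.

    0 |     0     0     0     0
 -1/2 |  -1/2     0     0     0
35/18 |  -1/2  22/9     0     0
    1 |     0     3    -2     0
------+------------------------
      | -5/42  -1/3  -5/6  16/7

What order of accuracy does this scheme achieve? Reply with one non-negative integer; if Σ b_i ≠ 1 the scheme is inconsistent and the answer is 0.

b = (-5/42, -1/3, -5/6, 16/7)
c = (0, -1/2, 35/18, 1)
Ac = (0, 0, -11/9, -97/18)
Σ b_i: (-5/42)·1 + (-1/3)·1 + (-5/6)·1 + 16/7·1 = 1 ✓
b·c: (-1/3)·(-1/2) + (-5/6)·35/18 + 16/7·1 = 629/756 ≠ 1/2 ⇒ order 1.

1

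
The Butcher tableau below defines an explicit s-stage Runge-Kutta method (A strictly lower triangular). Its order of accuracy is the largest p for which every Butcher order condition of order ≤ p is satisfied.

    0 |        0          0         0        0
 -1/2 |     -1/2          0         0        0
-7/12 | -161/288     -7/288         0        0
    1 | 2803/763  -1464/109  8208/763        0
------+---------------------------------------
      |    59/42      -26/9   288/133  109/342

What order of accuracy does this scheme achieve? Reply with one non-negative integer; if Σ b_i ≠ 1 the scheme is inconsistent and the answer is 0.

4

b = (59/42, -26/9, 288/133, 109/342)
c = (0, -1/2, -7/12, 1)
Ac = (0, 0, 7/576, 48/109)
Σ b_i: 59/42·1 + (-26/9)·1 + 288/133·1 + 109/342·1 = 1 ✓
b·c: (-26/9)·(-1/2) + 288/133·(-7/12) + 109/342·1 = 1/2 ✓
b·c²: (-26/9)·1/4 + 288/133·49/144 + 109/342·1 = 1/3 ✓
b·Ac: 288/133·7/576 + 109/342·48/109 = 1/6 ✓
b·c³: (-26/9)·(-1/8) + 288/133·(-343/1728) + 109/342·1 = 1/4 ✓
b·(c∘Ac): 288/133·(-49/6912) + 109/342·48/109 = 1/8 ✓
b·Ac²: 288/133·(-7/1152) + 109/342·33/109 = 1/12 ✓
b·A²c: 109/342·57/436 = 1/24 ✓; 4 stages ⇒ order 4.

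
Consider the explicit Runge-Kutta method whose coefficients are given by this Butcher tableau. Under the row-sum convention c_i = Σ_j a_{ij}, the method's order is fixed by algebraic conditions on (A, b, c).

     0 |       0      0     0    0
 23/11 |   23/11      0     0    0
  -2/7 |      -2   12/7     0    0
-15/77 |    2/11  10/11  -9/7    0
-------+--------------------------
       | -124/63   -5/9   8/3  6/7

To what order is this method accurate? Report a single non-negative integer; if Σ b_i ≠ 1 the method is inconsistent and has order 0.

b = (-124/63, -5/9, 8/3, 6/7)
c = (0, 23/11, -2/7, -15/77)
Ac = (0, 0, 276/77, 13448/5929)
Σ b_i: (-124/63)·1 + (-5/9)·1 + 8/3·1 + 6/7·1 = 1 ✓
b·c: (-5/9)·23/11 + 8/3·(-2/7) + 6/7·(-15/77) = -10141/4851 ≠ 1/2 ⇒ order 1.

1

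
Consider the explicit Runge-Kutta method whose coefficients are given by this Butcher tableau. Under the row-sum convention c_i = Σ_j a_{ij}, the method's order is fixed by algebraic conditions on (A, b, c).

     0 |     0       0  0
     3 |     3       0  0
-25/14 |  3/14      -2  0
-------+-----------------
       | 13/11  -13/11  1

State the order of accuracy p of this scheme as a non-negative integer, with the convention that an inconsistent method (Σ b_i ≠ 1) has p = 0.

1

b = (13/11, -13/11, 1)
c = (0, 3, -25/14)
Ac = (0, 0, -6)
Σ b_i: 13/11·1 + (-13/11)·1 + 1·1 = 1 ✓
b·c: (-13/11)·3 + 1·(-25/14) = -821/154 ≠ 1/2 ⇒ order 1.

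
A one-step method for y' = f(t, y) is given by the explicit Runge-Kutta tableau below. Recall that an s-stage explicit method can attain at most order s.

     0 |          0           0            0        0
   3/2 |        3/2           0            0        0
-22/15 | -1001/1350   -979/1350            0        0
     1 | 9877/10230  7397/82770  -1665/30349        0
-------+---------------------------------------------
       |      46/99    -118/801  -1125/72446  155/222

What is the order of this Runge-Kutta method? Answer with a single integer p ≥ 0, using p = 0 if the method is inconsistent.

b = (46/99, -118/801, -1125/72446, 155/222)
c = (0, 3/2, -22/15, 1)
Ac = (0, 0, -979/900, 133/620)
Σ b_i: 46/99·1 + (-118/801)·1 + (-1125/72446)·1 + 155/222·1 = 1 ✓
b·c: (-118/801)·3/2 + (-1125/72446)·(-22/15) + 155/222·1 = 1/2 ✓
b·c²: (-118/801)·9/4 + (-1125/72446)·484/225 + 155/222·1 = 1/3 ✓
b·Ac: (-1125/72446)·(-979/900) + 155/222·133/620 = 1/6 ✓
b·c³: (-118/801)·27/8 + (-1125/72446)·(-10648/3375) + 155/222·1 = 1/4 ✓
b·(c∘Ac): (-1125/72446)·10769/6750 + 155/222·133/620 = 1/8 ✓
b·Ac²: (-1125/72446)·(-979/600) + 155/222·103/1240 = 1/12 ✓
b·A²c: 155/222·37/620 = 1/24 ✓; 4 stages ⇒ order 4.

4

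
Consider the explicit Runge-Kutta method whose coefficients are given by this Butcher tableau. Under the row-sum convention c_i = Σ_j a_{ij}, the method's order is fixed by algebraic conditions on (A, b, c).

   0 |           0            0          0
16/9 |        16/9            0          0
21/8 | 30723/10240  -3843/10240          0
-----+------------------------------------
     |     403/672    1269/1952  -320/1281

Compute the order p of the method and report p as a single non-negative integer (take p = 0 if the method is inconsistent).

3

b = (403/672, 1269/1952, -320/1281)
c = (0, 16/9, 21/8)
Ac = (0, 0, -427/640)
Σ b_i: 403/672·1 + 1269/1952·1 + (-320/1281)·1 = 1 ✓
b·c: 1269/1952·16/9 + (-320/1281)·21/8 = 1/2 ✓
b·c²: 1269/1952·256/81 + (-320/1281)·441/64 = 1/3 ✓
b·Ac: (-320/1281)·(-427/640) = 1/6 ✓; 3 stages ⇒ order 3.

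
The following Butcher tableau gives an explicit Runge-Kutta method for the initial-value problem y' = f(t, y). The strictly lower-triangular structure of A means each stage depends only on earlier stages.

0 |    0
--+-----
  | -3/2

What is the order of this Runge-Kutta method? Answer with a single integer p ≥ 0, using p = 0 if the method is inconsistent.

0

b = (-3/2)
c = (0)
Σ b_i: (-3/2)·1 = -3/2 ≠ 1 ⇒ order 0.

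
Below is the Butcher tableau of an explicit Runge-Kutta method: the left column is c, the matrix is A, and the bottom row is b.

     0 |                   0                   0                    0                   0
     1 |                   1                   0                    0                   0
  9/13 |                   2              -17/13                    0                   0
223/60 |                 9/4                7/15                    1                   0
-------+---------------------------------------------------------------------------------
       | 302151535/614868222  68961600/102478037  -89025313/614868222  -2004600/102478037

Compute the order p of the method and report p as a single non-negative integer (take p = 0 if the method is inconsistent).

b = (302151535/614868222, 68961600/102478037, -89025313/614868222, -2004600/102478037)
c = (0, 1, 9/13, 223/60)
Ac = (0, 0, -17/13, 226/195)
Σ b_i: 302151535/614868222·1 + 68961600/102478037·1 + (-89025313/614868222)·1 + (-2004600/102478037)·1 = 1 ✓
b·c: 68961600/102478037·1 + (-89025313/614868222)·9/13 + (-2004600/102478037)·223/60 = 1/2 ✓
b·c²: 68961600/102478037·1 + (-89025313/614868222)·81/169 + (-2004600/102478037)·49729/3600 = 1/3 ✓
b·Ac: (-89025313/614868222)·(-17/13) + (-2004600/102478037)·226/195 = 1/6 ✓
b·c³: 68961600/102478037·1 + (-89025313/614868222)·729/2197 + (-2004600/102478037)·11089567/216000 = -181954101491/479597213160 ≠ 1/4 ⇒ order 3.
b·(c∘Ac): (-89025313/614868222)·(-153/169) + (-2004600/102478037)·25199/5850 = 28787737/614868222 ≠ 1/8
b·Ac²: (-89025313/614868222)·(-17/13) + (-2004600/102478037)·2398/2535 = 1365521681/7993286886 ≠ 1/12
b·A²c: (-2004600/102478037)·(-17/13) = 2621400/102478037 ≠ 1/24

3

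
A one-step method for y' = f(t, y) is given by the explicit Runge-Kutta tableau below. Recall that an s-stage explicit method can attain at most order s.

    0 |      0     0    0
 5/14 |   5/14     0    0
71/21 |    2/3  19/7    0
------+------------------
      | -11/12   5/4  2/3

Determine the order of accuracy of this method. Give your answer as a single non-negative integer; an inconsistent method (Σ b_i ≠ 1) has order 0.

b = (-11/12, 5/4, 2/3)
c = (0, 5/14, 71/21)
Ac = (0, 0, 95/98)
Σ b_i: (-11/12)·1 + 5/4·1 + 2/3·1 = 1 ✓
b·c: 5/4·5/14 + 2/3·71/21 = 1361/504 ≠ 1/2 ⇒ order 1.

1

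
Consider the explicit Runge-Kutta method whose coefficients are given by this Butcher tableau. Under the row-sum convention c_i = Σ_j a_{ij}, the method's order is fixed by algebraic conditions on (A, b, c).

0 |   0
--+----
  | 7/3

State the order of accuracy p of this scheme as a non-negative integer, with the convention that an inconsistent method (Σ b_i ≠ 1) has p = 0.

b = (7/3)
c = (0)
Σ b_i: 7/3·1 = 7/3 ≠ 1 ⇒ order 0.

0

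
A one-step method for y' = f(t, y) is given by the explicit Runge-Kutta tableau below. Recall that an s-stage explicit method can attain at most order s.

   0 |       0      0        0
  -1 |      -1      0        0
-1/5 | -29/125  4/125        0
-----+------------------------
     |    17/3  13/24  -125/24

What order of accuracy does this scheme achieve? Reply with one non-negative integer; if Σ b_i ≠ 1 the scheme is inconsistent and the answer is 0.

b = (17/3, 13/24, -125/24)
c = (0, -1, -1/5)
Ac = (0, 0, -4/125)
Σ b_i: 17/3·1 + 13/24·1 + (-125/24)·1 = 1 ✓
b·c: 13/24·(-1) + (-125/24)·(-1/5) = 1/2 ✓
b·c²: 13/24·1 + (-125/24)·1/25 = 1/3 ✓
b·Ac: (-125/24)·(-4/125) = 1/6 ✓; 3 stages ⇒ order 3.

3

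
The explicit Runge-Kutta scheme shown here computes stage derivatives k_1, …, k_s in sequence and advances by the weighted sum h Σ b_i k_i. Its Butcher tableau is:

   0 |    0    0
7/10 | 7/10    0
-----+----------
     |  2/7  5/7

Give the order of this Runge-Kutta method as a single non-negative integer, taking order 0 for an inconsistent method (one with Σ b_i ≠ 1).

b = (2/7, 5/7)
c = (0, 7/10)
Σ b_i: 2/7·1 + 5/7·1 = 1 ✓
b·c: 5/7·7/10 = 1/2 ✓; 2 stages ⇒ order 2.

2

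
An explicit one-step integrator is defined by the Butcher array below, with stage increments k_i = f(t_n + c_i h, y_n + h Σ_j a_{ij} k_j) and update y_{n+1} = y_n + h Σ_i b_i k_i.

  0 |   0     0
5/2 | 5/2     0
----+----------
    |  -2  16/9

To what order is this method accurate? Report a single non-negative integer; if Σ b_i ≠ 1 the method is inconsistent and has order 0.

b = (-2, 16/9)
c = (0, 5/2)
Σ b_i: (-2)·1 + 16/9·1 = -2/9 ≠ 1 ⇒ order 0.

0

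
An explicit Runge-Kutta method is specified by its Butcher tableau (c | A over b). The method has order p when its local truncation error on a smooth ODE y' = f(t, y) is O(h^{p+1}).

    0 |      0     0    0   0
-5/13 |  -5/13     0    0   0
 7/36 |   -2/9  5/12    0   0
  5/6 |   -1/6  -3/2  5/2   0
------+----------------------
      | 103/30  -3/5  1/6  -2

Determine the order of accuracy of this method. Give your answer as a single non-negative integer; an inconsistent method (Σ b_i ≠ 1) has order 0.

1

b = (103/30, -3/5, 1/6, -2)
c = (0, -5/13, 7/36, 5/6)
Ac = (0, 0, -25/156, 995/936)
Σ b_i: 103/30·1 + (-3/5)·1 + 1/6·1 + (-2)·1 = 1 ✓
b·c: (-3/5)·(-5/13) + 1/6·7/36 + (-2)·5/6 = -3941/2808 ≠ 1/2 ⇒ order 1.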